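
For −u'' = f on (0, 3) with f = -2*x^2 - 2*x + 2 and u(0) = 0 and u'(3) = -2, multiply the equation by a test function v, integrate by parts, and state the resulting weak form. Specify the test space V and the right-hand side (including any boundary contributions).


V = {v ∈ H^1(0, 3) : v(0) = 0} (test functions vanish at x = 0 where u is specified); weak form: ∫_0^3 u'v' dx = ∫_0^3 (-2*x^2 - 2*x + 2) v dx − 2·v(3) for all v ∈ V.

Multiply both sides by a test function v and integrate from 0 to 3:
  ∫_0^3 −u''(x) v(x) dx = ∫_0^3 f(x) v(x) dx.
Integrate the LHS by parts once:
  ∫_0^3 −u'' v dx = −[u'(x) v(x)]_0^3 + ∫_0^3 u'(x) v'(x) dx.
Thus ∫_0^3 u'(x) v'(x) dx = ∫_0^3 f(x) v(x) dx + [u'(x) v(x)]_0^3.
Choose V so that boundary terms are either known or forced to vanish.
Mixed BC: u(0) = 0 (Dirichlet) and u'(3) = -2 (Neumann). Define V = {v ∈ H^1(0, 3) : v(0) = 0}. Then [u' v]_0^3 = u'(3)·v(3) − u'(0)·0 = − 2·v(3).
Weak formulation: find u (satisfying any essential BC) such that ∫_0^3 u'(x) v'(x) dx = ∫_0^3 f v dx − 2·v(3) for all v ∈ V (Dirichlet at 0 absorbed into V; Neumann datum at x = 3 contributes the boundary term).
Substituting f(x) = -2*x^2 - 2*x + 2, the right-hand side is ∫_0^3 (-2*x^2 - 2*x + 2) v dx − 2·v(3).


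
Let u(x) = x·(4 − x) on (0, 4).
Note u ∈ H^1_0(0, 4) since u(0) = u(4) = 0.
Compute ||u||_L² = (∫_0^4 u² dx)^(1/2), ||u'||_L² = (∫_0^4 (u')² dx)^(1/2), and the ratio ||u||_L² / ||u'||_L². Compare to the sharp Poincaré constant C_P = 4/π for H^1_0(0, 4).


||u||_L² / ||u'||_L² = 2*sqrt(10)/5 < C_P = 4/π.

u(x) = x·(4 − x), so u'(x) = 4 - 2*x.
u(x) = x·(4 − x) vanishes at x = 0 and x = 4, so u ∈ H^1_0(0, 4). Differentiate via the product rule and integrate the resulting polynomials term by term.
  ∫_0^4 u² dx = ∫_0^4 (x^4 - 8*x^3 + 16*x^2) dx. Term by term:
    ∫_0^4 x^4 dx = 1024/5;  ∫_0^4 -8*x^3 dx = -512;  ∫_0^4 16*x^2 dx = 1024/3.
  Sum: 1024/5 − 512 + 1024/3 = 512/15.
  ∫_0^4 (u')² dx = ∫_0^4 (4*x^2 - 16*x + 16) dx. Term by term:
    ∫_0^4 4*x^2 dx = 256/3;  ∫_0^4 -16*x dx = -128;  ∫_0^4 16 dx = 64.
  Sum: 256/3 − 128 + 64 = 64/3.
∫_0^4 u² dx = 512/15, so ||u||_L² = 16*sqrt(30)/15.
∫_0^4 (u')² dx = 64/3, so ||u'||_L² = 8*sqrt(3)/3.
Ratio ||u||_L² / ||u'||_L² = 2*sqrt(10)/5.
Sharp Poincaré constant on H^1_0(0, 4) is C_P = L/π = 4/π, achieved by sin(π/4·x).
A polynomial bump cannot attain the sharp Poincaré constant (only the first sine eigenfunction does), so the ratio is strictly less than C_P, consistent with ||u||_L² ≤ C_P ||u'||_L².


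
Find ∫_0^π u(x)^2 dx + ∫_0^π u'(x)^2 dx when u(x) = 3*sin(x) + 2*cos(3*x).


||u||_{H^1(0,π)}^2 = 29*π

u'(x) = -6*sin(3*x) + 3*cos(x).
Expand u² and (u')² and integrate term by term on (0, π), using: for integers n ≥ 1, ∫_0^π sin²(nx) dx = ∫_0^π cos²(nx) dx = π/2; for n ≠ n', ∫_0^π sin(nx)sin(n'x) dx = ∫_0^π cos(nx)cos(n'x) dx = 0; and by product-to-sum, ∫_0^π sin(nx)cos(n'x) dx = ½∫_0^π [sin((n+n')x) + sin((n−n')x)] dx, which is 0 when n+n' is even and 2n/(n²−n'²) when n+n' is odd (it need not vanish on (0, π)).
  u² squared terms: (2)²·∫cos(3x)² dx = 4·π/2 = 2*π;  (3)²·∫sin(x)² dx = 9·π/2 = 9*π/2.
  u² cross terms: 2·(2)·(3)·∫cos(3x)·sin(x) dx = 12·(0) = 0.
  So ∫_0^π u² dx = 2*π + 9*π/2 + 0 = 13*π/2.
  (u')² squared terms: (-6)²·∫sin(3x)² dx = 36·π/2 = 18*π;  (3)²·∫cos(x)² dx = 9·π/2 = 9*π/2.
  (u')² cross terms: 2·(-6)·(3)·∫sin(3x)·cos(x) dx = -36·(0) = 0.
  So ∫_0^π (u')² dx = 18*π + 9*π/2 + 0 = 45*π/2.
||u||_{H^1}^2 = (13*π/2) + (45*π/2) = 29*π.


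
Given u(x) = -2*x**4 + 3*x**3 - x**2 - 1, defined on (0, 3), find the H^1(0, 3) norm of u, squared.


||u||_{H^1}^2 = 48399/5

The H^1 norm (squared) on an interval (0, L) is
  ||u||_{H^1}^2 = ∫_0^L u(x)^2 dx + ∫_0^L u'(x)^2 dx.
Compute u'(x) = -8*x**3 + 9*x**2 - 2*x.
Then u(x)^2 = 4*x**8 - 12*x**7 + 13*x**6 - 6*x**5 + 5*x**4 - 6*x**3 + 2*x**2 + 1 and u'(x)^2 = 64*x**6 - 144*x**5 + 113*x**4 - 36*x**3 + 4*x**2.
Integrate each monomial from 0 to 3 using ∫_0^3 c·x^n dx = c·3^(n+1)/(n+1):
  ∫_0^3 u(x)^2 dx = ∫_0^3 (4*x^8 - 12*x^7 + 13*x^6 - 6*x^5 + 5*x^4 - 6*x^3 + 2*x^2 + 1) dx. Term by term:
    ∫_0^3 4*x^8 dx = 8748;  ∫_0^3 -12*x^7 dx = -19683/2;  ∫_0^3 13*x^6 dx = 28431/7;
    ∫_0^3 -6*x^5 dx = -729;  ∫_0^3 5*x^4 dx = 243;  ∫_0^3 -6*x^3 dx = -243/2;
    ∫_0^3 2*x^2 dx = 18;  ∫_0^3 1 dx = 3.
  Sum: 8748 − 19683/2 + 28431/7 − 729 + 243 − 243/2 + 18 + 3 = 16671/7.
  ∫_0^3 u'(x)^2 dx = ∫_0^3 (64*x^6 - 144*x^5 + 113*x^4 - 36*x^3 + 4*x^2) dx. Term by term:
    ∫_0^3 64*x^6 dx = 139968/7;  ∫_0^3 -144*x^5 dx = -17496;  ∫_0^3 113*x^4 dx = 27459/5;
    ∫_0^3 -36*x^3 dx = -729;  ∫_0^3 4*x^2 dx = 36.
  Sum: 139968/7 − 17496 + 27459/5 − 729 + 36 = 255438/35.
Adding: ||u||_{H^1}^2 = 16671/7 + 255438/35 = 48399/5.


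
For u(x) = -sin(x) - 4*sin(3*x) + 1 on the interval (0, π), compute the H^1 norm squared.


||u||_{H^1(0,π)}^2 = -28/3 + 82*π

u'(x) = -cos(x) - 12*cos(3*x).
Expand u² and (u')² and integrate term by term on (0, π), using: for integers n ≥ 1, ∫_0^π sin²(nx) dx = ∫_0^π cos²(nx) dx = π/2; for n ≠ n', ∫_0^π sin(nx)sin(n'x) dx = ∫_0^π cos(nx)cos(n'x) dx = 0; and by product-to-sum, ∫_0^π sin(nx)cos(n'x) dx = ½∫_0^π [sin((n+n')x) + sin((n−n')x)] dx, which is 0 when n+n' is even and 2n/(n²−n'²) when n+n' is odd (it need not vanish on (0, π)). For the constant mode: ∫_0^π 1 dx = π, ∫_0^π cos(nx) dx = 0, ∫_0^π sin(nx) dx = (1−(−1)^n)/n.
  u² squared terms: (1)²·∫1 dx = 1·π = π;  (-1)²·∫sin(x)² dx = 1·π/2 = π/2;  (-4)²·∫sin(3x)² dx = 16·π/2 = 8*π.
  u² cross terms: 2·(1)·(-1)·∫1·sin(x) dx = -2·(2) = -4;  2·(1)·(-4)·∫1·sin(3x) dx = -8·(2/3) = -16/3;  2·(-1)·(-4)·∫sin(x)·sin(3x) dx = 8·(0) = 0.
  So ∫_0^π u² dx = π + π/2 + 8*π − 4 − 16/3 + 0 = -28/3 + 19*π/2.
  (u')² squared terms: (-1)²·∫cos(x)² dx = 1·π/2 = π/2;  (-12)²·∫cos(3x)² dx = 144·π/2 = 72*π.
  (u')² cross terms: 2·(-1)·(-12)·∫cos(x)·cos(3x) dx = 24·(0) = 0.
  So ∫_0^π (u')² dx = π/2 + 72*π + 0 = 145*π/2.
||u||_{H^1}^2 = (-28/3 + 19*π/2) + (145*π/2) = -28/3 + 82*π.


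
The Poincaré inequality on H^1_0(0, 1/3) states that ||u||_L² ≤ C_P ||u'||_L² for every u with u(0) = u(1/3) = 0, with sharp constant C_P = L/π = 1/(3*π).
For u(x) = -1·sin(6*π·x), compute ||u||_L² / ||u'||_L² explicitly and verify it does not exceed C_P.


||u||_L² / ||u'||_L² = 1/(6*π) < C_P = 1/(3*π).

u(x) = -1·sin(6*π·x), so u'(x) = -6*π*cos(6*π*x).
Writing u(x) = A·sin(kπx/L) with A = -1 and k = 2, use ∫_0^L sin²(kπx/L) dx = L/2 and ∫_0^L cos²(kπx/L) dx = L/2.
u² = 1·sin²(6*π·x) and (u')² = 36*π^2·cos²(6*π·x), and each of sin², cos² integrates to L/2 = 1/6 over (0, 1/3).
∫_0^1/3 u² dx = 1/6, so ||u||_L² = sqrt(6)/6.
∫_0^1/3 (u')² dx = 6*π^2, so ||u'||_L² = sqrt(6)*π.
Ratio ||u||_L² / ||u'||_L² = 1/(6*π).
Sharp Poincaré constant on H^1_0(0, 1/3) is C_P = L/π = 1/(3*π), achieved by sin(3*π·x).
This is the k = 2 harmonic; the ratio L/(kπ) is strictly less than C_P = L/π, consistent with the sharp inequality ||u||_L² ≤ C_P ||u'||_L².


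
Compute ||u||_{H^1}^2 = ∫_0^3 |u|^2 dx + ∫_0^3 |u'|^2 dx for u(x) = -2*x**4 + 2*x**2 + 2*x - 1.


||u||_{H^1}^2 = 111387/5

The H^1 norm (squared) on an interval (0, L) is
  ||u||_{H^1}^2 = ∫_0^L u(x)^2 dx + ∫_0^L u'(x)^2 dx.
Compute u'(x) = -8*x**3 + 4*x + 2.
Then u(x)^2 = 4*x**8 - 8*x**6 - 8*x**5 + 8*x**4 + 8*x**3 - 4*x + 1 and u'(x)^2 = 64*x**6 - 64*x**4 - 32*x**3 + 16*x**2 + 16*x + 4.
Integrate each monomial from 0 to 3 using ∫_0^3 c·x^n dx = c·3^(n+1)/(n+1):
  ∫_0^3 u(x)^2 dx = ∫_0^3 (4*x^8 - 8*x^6 - 8*x^5 + 8*x^4 + 8*x^3 - 4*x + 1) dx. Term by term:
    ∫_0^3 4*x^8 dx = 8748;  ∫_0^3 -8*x^6 dx = -17496/7;  ∫_0^3 -8*x^5 dx = -972;
    ∫_0^3 8*x^4 dx = 1944/5;  ∫_0^3 8*x^3 dx = 162;  ∫_0^3 -4*x dx = -18;
    ∫_0^3 1 dx = 3.
  Sum: 8748 − 17496/7 − 972 + 1944/5 + 162 − 18 + 3 = 203433/35.
  ∫_0^3 u'(x)^2 dx = ∫_0^3 (64*x^6 - 64*x^4 - 32*x^3 + 16*x^2 + 16*x + 4) dx. Term by term:
    ∫_0^3 64*x^6 dx = 139968/7;  ∫_0^3 -64*x^4 dx = -15552/5;  ∫_0^3 -32*x^3 dx = -648;
    ∫_0^3 16*x^2 dx = 144;  ∫_0^3 16*x dx = 72;  ∫_0^3 4 dx = 12.
  Sum: 139968/7 − 15552/5 − 648 + 144 + 72 + 12 = 576276/35.
Adding: ||u||_{H^1}^2 = 203433/35 + 576276/35 = 111387/5.


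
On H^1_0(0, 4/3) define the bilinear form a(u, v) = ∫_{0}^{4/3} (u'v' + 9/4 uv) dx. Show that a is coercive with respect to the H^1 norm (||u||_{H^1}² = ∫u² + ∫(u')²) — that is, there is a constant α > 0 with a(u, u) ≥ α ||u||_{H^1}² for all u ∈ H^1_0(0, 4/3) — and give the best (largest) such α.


α = 1

Coercivity of a(·,·) on H^1_0(0, 4/3) means a(u, u) ≥ α ||u||_{H^1}² for every u ∈ H^1_0.
The interval has length L = 4/3, and Poincaré/coercivity depend only on L. Here a(u, u) = ∫(u')² + (9/4)·∫u².
Here c = 9/4 ≥ 1, so a(u,u) = ∫(u')² + c∫u² ≥ ∫(u')² + ∫u² = ||u||_{H^1}², i.e. α = 1 works. No larger α is possible: a(u,u) ≥ α||u||_{H^1}² means (1−α)∫(u')² ≥ (α−c)∫u², and for the modes u_n = sin(nπ(x−x₀)/L) (x₀ the left endpoint) one has ∫u_n²/∫(u_n')² = (L/(nπ))² → 0, so a(u_n,u_n)/||u_n||_{H^1}² → 1. Hence the optimal constant is α = 1.
Therefore α = 1.


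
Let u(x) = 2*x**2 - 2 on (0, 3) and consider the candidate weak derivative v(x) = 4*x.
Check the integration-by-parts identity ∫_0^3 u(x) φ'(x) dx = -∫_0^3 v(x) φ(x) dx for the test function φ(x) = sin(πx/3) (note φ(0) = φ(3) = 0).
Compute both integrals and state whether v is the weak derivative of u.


LHS = -36/π, RHS = -36/π. Yes, v = u' weakly.

u(x) = 2*x**2 - 2, classical derivative u'(x) = 4*x.
φ(x) = sin(πx/3), so φ'(x) = π*cos(π*x/3)/3.
Note φ(0) = φ(3) = 0, so the boundary term u·φ vanishes.
LHS = ∫_0^3 u(x) φ'(x) dx = ∫_0^3 (2*π*x^2*cos(π*x/3)/3 - 2*π*cos(π*x/3)/3) dx. Term by term:
  ∫_0^3 -2*π*cos(π*x/3)/3 dx = 0;  ∫_0^3 2*π*x^2*cos(π*x/3)/3 dx = -36/π.
Sum: 0 − 36/π = -36/π.
So LHS = -36/π.
∫_0^3 v(x) φ(x) dx = ∫_0^3 (4*x*sin(π*x/3)) dx. Term by term:
  ∫_0^3 4*x*sin(π*x/3) dx = 36/π.
So RHS = -∫_0^3 v(x) φ(x) dx = -36/π.
LHS = RHS, so the identity holds for this test φ.
Moreover u is smooth here and v(x) = u'(x) = 4*x pointwise, so the identity holds for every test function. Hence v is the weak derivative of u.


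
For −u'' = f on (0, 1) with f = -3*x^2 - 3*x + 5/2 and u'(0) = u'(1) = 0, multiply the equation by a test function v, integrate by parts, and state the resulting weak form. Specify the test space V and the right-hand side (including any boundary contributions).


V = H^1(0, 1) (no boundary constraint on v; u is determined up to an additive constant); weak form: ∫_0^1 u'v' dx = ∫_0^1 (-3*x^2 - 3*x + 5/2) v dx for all v ∈ V.

Multiply both sides by a test function v and integrate from 0 to 1:
  ∫_0^1 −u''(x) v(x) dx = ∫_0^1 f(x) v(x) dx.
Integrate the LHS by parts once:
  ∫_0^1 −u'' v dx = −[u'(x) v(x)]_0^1 + ∫_0^1 u'(x) v'(x) dx.
Thus ∫_0^1 u'(x) v'(x) dx = ∫_0^1 f(x) v(x) dx + [u'(x) v(x)]_0^1.
Choose V so that boundary terms are either known or forced to vanish.
u has homogeneous Neumann: u'(0) = u'(1) = 0. So [u' v]_0^1 = 0·v(1) − 0·v(0) = 0 for any v; take V = H^1(0, 1).
Weak formulation: find u (satisfying any essential BC) such that ∫_0^1 u'(x) v'(x) dx = ∫_0^1 f v dx for all v ∈ V (homogeneous Neumann, so boundary terms vanish).
Substituting f(x) = -3*x^2 - 3*x + 5/2, the right-hand side is ∫_0^1 (-3*x^2 - 3*x + 5/2) v dx.
Compatibility check (pure Neumann): taking v ≡ 1 ∈ V gives 0 = ∫_0^1 f dx + (0) − (0), i.e. ∫_0^1 f dx must equal u'(0) − u'(1) = 0. Indeed ∫_0^1 (-3*x^2 - 3*x + 5/2) dx = 0, so the data are compatible. The solution is then unique only up to an additive constant (fix it e.g. by requiring ∫_0^1 u dx = 0).


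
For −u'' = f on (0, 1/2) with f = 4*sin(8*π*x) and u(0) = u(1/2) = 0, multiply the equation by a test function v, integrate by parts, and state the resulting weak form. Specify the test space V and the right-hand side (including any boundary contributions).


V = H^1_0(0, 1/2) (so v(0) = v(1/2) = 0); weak form: ∫_0^1/2 u'v' dx = ∫_0^1/2 (4*sin(8*π*x)) v dx for all v ∈ V.

Multiply both sides by a test function v and integrate from 0 to 1/2:
  ∫_0^1/2 −u''(x) v(x) dx = ∫_0^1/2 f(x) v(x) dx.
Integrate the LHS by parts once:
  ∫_0^1/2 −u'' v dx = −[u'(x) v(x)]_0^1/2 + ∫_0^1/2 u'(x) v'(x) dx.
Thus ∫_0^1/2 u'(x) v'(x) dx = ∫_0^1/2 f(x) v(x) dx + [u'(x) v(x)]_0^1/2.
Choose V so that boundary terms are either known or forced to vanish.
u is Dirichlet: u(0) = u(1/2) = 0. Let V = H^1_0(0, 1/2); then v(0) = v(1/2) = 0, and [u' v]_0^1/2 = 0.
Weak formulation: find u (satisfying any essential BC) such that ∫_0^1/2 u'(x) v'(x) dx = ∫_0^1/2 f v dx for all v ∈ V.
Substituting f(x) = 4*sin(8*π*x), the right-hand side is ∫_0^1/2 (4*sin(8*π*x)) v dx.


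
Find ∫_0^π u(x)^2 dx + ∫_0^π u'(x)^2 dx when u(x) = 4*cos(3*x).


||u||_{H^1(0,π)}^2 = 80*π

u'(x) = -12*sin(3*x).
Expand u² and (u')² and integrate term by term on (0, π), using: for integers n ≥ 1, ∫_0^π sin²(nx) dx = ∫_0^π cos²(nx) dx = π/2; for n ≠ n', ∫_0^π sin(nx)sin(n'x) dx = ∫_0^π cos(nx)cos(n'x) dx = 0; and by product-to-sum, ∫_0^π sin(nx)cos(n'x) dx = ½∫_0^π [sin((n+n')x) + sin((n−n')x)] dx, which is 0 when n+n' is even and 2n/(n²−n'²) when n+n' is odd (it need not vanish on (0, π)).
  u² squared terms: (4)²·∫cos(3x)² dx = 16·π/2 = 8*π.
  So ∫_0^π u² dx = 8*π.
  (u')² squared terms: (-12)²·∫sin(3x)² dx = 144·π/2 = 72*π.
  So ∫_0^π (u')² dx = 72*π.
||u||_{H^1}^2 = (8*π) + (72*π) = 80*π.


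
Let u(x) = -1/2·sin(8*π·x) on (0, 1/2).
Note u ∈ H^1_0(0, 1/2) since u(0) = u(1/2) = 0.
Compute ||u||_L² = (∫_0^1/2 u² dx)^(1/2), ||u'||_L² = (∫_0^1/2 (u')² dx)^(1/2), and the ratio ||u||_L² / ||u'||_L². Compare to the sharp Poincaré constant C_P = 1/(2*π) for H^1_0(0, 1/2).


||u||_L² / ||u'||_L² = 1/(8*π) < C_P = 1/(2*π).

u(x) = -1/2·sin(8*π·x), so u'(x) = -4*π*cos(8*π*x).
Writing u(x) = A·sin(kπx/L) with A = -1/2 and k = 4, use ∫_0^L sin²(kπx/L) dx = L/2 and ∫_0^L cos²(kπx/L) dx = L/2.
u² = 1/4·sin²(8*π·x) and (u')² = 16*π^2·cos²(8*π·x), and each of sin², cos² integrates to L/2 = 1/4 over (0, 1/2).
∫_0^1/2 u² dx = 1/16, so ||u||_L² = 1/4.
∫_0^1/2 (u')² dx = 4*π^2, so ||u'||_L² = 2*π.
Ratio ||u||_L² / ||u'||_L² = 1/(8*π).
Sharp Poincaré constant on H^1_0(0, 1/2) is C_P = L/π = 1/(2*π), achieved by sin(2*π·x).
This is the k = 4 harmonic; the ratio L/(kπ) is strictly less than C_P = L/π, consistent with the sharp inequality ||u||_L² ≤ C_P ||u'||_L².


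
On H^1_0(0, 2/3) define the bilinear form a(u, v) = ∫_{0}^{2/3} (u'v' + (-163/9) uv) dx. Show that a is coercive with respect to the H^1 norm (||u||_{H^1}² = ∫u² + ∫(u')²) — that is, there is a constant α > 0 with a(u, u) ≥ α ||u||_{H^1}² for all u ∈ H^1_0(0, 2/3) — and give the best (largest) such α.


α = (-652 + 81*π^2)/(9*(4 + 9*π^2))

Coercivity of a(·,·) on H^1_0(0, 2/3) means a(u, u) ≥ α ||u||_{H^1}² for every u ∈ H^1_0.
The interval has length L = 2/3, and Poincaré/coercivity depend only on L. Here a(u, u) = ∫(u')² + (-163/9)·∫u².
Here c = -163/9 < 0 with |c| < (π/L)² = 9*π^2/4, so coercivity still holds. The condition a(u,u) ≥ α||u||_{H^1}² reads (1−α)∫(u')² ≥ (α−c)∫u². Any admissible α is ≤ 1 (rapidly oscillating u have ∫u²/∫(u')² → 0), and α = 1 would force 0 ≥ (1−c)∫u², impossible since c < 1; so 1−α > 0. By the sharp Poincaré inequality on H^1_0 of an interval of length L, ∫(u')² ≥ (π/L)²∫u² with equality for the first sine mode sin(π(x−x₀)/L) (x₀ the left endpoint), so the inequality holds for all u iff (1−α)(π/L)² ≥ α − c, i.e. α ≤ ((π/L)² + c)/((π/L)² + 1) = (1 + c(L/π)²)/(1 + (L/π)²). (Direct route, valid since c ≤ 0: Poincaré gives c∫u² ≥ c(L/π)²∫(u')², so a(u,u) ≥ (1 + c(L/π)²)∫(u')², while ||u||_{H^1}² ≤ (1 + (L/π)²)∫(u')²; dividing yields the same α.) With (π/L)² = 9*π^2/4 and c = -163/9, the largest admissible constant is α = ((π/L)² + c)/((π/L)² + 1).
Simplifying, α = (-652 + 81*π^2)/(9*(4 + 9*π^2)).


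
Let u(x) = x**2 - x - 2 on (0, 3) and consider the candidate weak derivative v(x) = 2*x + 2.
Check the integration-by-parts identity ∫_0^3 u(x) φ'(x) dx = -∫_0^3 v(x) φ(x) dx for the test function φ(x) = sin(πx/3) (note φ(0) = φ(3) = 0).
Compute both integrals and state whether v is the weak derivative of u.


LHS = -12/π, RHS = -30/π. No, v is not the weak derivative of u.

u(x) = x**2 - x - 2, classical derivative u'(x) = 2*x - 1.
φ(x) = sin(πx/3), so φ'(x) = π*cos(π*x/3)/3.
Note φ(0) = φ(3) = 0, so the boundary term u·φ vanishes.
LHS = ∫_0^3 u(x) φ'(x) dx = ∫_0^3 (π*x^2*cos(π*x/3)/3 - π*x*cos(π*x/3)/3 - 2*π*cos(π*x/3)/3) dx. Term by term:
  ∫_0^3 -2*π*cos(π*x/3)/3 dx = 0;  ∫_0^3 -π*x*cos(π*x/3)/3 dx = 6/π;  ∫_0^3 π*x^2*cos(π*x/3)/3 dx = -18/π.
Sum: 0 + 6/π − 18/π = -12/π.
So LHS = -12/π.
∫_0^3 v(x) φ(x) dx = ∫_0^3 (2*x*sin(π*x/3) + 2*sin(π*x/3)) dx. Term by term:
  ∫_0^3 2*sin(π*x/3) dx = 12/π;  ∫_0^3 2*x*sin(π*x/3) dx = 18/π.
Sum: 12/π + 18/π = 30/π.
So RHS = -∫_0^3 v(x) φ(x) dx = -30/π.
LHS − RHS = 18/π ≠ 0, so the identity fails.
(For a valid weak derivative the identity must hold for EVERY test function, in particular this one. The failure shows v is NOT the weak derivative of u.)
Correct weak derivative would be u'(x) = 2*x - 1.


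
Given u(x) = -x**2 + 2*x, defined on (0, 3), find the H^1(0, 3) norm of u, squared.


||u||_{H^1}^2 = 78/5

The H^1 norm (squared) on an interval (0, L) is
  ||u||_{H^1}^2 = ∫_0^L u(x)^2 dx + ∫_0^L u'(x)^2 dx.
Compute u'(x) = 2 - 2*x.
Then u(x)^2 = x**4 - 4*x**3 + 4*x**2 and u'(x)^2 = 4*x**2 - 8*x + 4.
Integrate each monomial from 0 to 3 using ∫_0^3 c·x^n dx = c·3^(n+1)/(n+1):
  ∫_0^3 u(x)^2 dx = ∫_0^3 (x^4 - 4*x^3 + 4*x^2) dx. Term by term:
    ∫_0^3 x^4 dx = 243/5;  ∫_0^3 -4*x^3 dx = -81;  ∫_0^3 4*x^2 dx = 36.
  Sum: 243/5 − 81 + 36 = 18/5.
  ∫_0^3 u'(x)^2 dx = ∫_0^3 (4*x^2 - 8*x + 4) dx. Term by term:
    ∫_0^3 4*x^2 dx = 36;  ∫_0^3 -8*x dx = -36;  ∫_0^3 4 dx = 12.
  Sum: 36 − 36 + 12 = 12.
Adding: ||u||_{H^1}^2 = 18/5 + 12 = 78/5.


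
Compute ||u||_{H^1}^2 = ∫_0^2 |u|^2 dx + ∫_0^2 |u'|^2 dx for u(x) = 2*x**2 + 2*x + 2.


||u||_{H^1}^2 = 2944/15

The H^1 norm (squared) on an interval (0, L) is
  ||u||_{H^1}^2 = ∫_0^L u(x)^2 dx + ∫_0^L u'(x)^2 dx.
Compute u'(x) = 4*x + 2.
Then u(x)^2 = 4*x**4 + 8*x**3 + 12*x**2 + 8*x + 4 and u'(x)^2 = 16*x**2 + 16*x + 4.
Integrate each monomial from 0 to 2 using ∫_0^2 c·x^n dx = c·2^(n+1)/(n+1):
  ∫_0^2 u(x)^2 dx = ∫_0^2 (4*x^4 + 8*x^3 + 12*x^2 + 8*x + 4) dx. Term by term:
    ∫_0^2 4*x^4 dx = 128/5;  ∫_0^2 8*x^3 dx = 32;  ∫_0^2 12*x^2 dx = 32;
    ∫_0^2 8*x dx = 16;  ∫_0^2 4 dx = 8.
  Sum: 128/5 + 32 + 32 + 16 + 8 = 568/5.
  ∫_0^2 u'(x)^2 dx = ∫_0^2 (16*x^2 + 16*x + 4) dx. Term by term:
    ∫_0^2 16*x^2 dx = 128/3;  ∫_0^2 16*x dx = 32;  ∫_0^2 4 dx = 8.
  Sum: 128/3 + 32 + 8 = 248/3.
Adding: ||u||_{H^1}^2 = 568/5 + 248/3 = 2944/15.


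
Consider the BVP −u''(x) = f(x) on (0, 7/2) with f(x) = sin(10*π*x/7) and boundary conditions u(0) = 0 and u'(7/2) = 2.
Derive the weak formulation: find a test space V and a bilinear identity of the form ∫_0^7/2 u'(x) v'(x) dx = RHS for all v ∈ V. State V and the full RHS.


V = {v ∈ H^1(0, 7/2) : v(0) = 0} (test functions vanish at x = 0 where u is specified); weak form: ∫_0^7/2 u'v' dx = ∫_0^7/2 (sin(10*π*x/7)) v dx + 2·v(7/2) for all v ∈ V.

Multiply both sides by a test function v and integrate from 0 to 7/2:
  ∫_0^7/2 −u''(x) v(x) dx = ∫_0^7/2 f(x) v(x) dx.
Integrate the LHS by parts once:
  ∫_0^7/2 −u'' v dx = −[u'(x) v(x)]_0^7/2 + ∫_0^7/2 u'(x) v'(x) dx.
Thus ∫_0^7/2 u'(x) v'(x) dx = ∫_0^7/2 f(x) v(x) dx + [u'(x) v(x)]_0^7/2.
Choose V so that boundary terms are either known or forced to vanish.
Mixed BC: u(0) = 0 (Dirichlet) and u'(7/2) = 2 (Neumann). Define V = {v ∈ H^1(0, 7/2) : v(0) = 0}. Then [u' v]_0^7/2 = u'(7/2)·v(7/2) − u'(0)·0 = 2·v(7/2).
Weak formulation: find u (satisfying any essential BC) such that ∫_0^7/2 u'(x) v'(x) dx = ∫_0^7/2 f v dx + 2·v(7/2) for all v ∈ V (Dirichlet at 0 absorbed into V; Neumann datum at x = 7/2 contributes the boundary term).
Substituting f(x) = sin(10*π*x/7), the right-hand side is ∫_0^7/2 (sin(10*π*x/7)) v dx + 2·v(7/2).


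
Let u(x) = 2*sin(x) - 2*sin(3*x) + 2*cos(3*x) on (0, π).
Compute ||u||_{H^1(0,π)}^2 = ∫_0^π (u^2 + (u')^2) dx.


||u||_{H^1(0,π)}^2 = 44*π

u'(x) = -6*sin(3*x) + 2*cos(x) - 6*cos(3*x).
Expand u² and (u')² and integrate term by term on (0, π), using: for integers n ≥ 1, ∫_0^π sin²(nx) dx = ∫_0^π cos²(nx) dx = π/2; for n ≠ n', ∫_0^π sin(nx)sin(n'x) dx = ∫_0^π cos(nx)cos(n'x) dx = 0; and by product-to-sum, ∫_0^π sin(nx)cos(n'x) dx = ½∫_0^π [sin((n+n')x) + sin((n−n')x)] dx, which is 0 when n+n' is even and 2n/(n²−n'²) when n+n' is odd (it need not vanish on (0, π)).
  u² squared terms: (-2)²·∫sin(3x)² dx = 4·π/2 = 2*π;  (2)²·∫cos(3x)² dx = 4·π/2 = 2*π;  (2)²·∫sin(x)² dx = 4·π/2 = 2*π.
  u² cross terms: 2·(-2)·(2)·∫sin(3x)·cos(3x) dx = -8·(0) = 0;  2·(-2)·(2)·∫sin(3x)·sin(x) dx = -8·(0) = 0;  2·(2)·(2)·∫cos(3x)·sin(x) dx = 8·(0) = 0.
  So ∫_0^π u² dx = 2*π + 2*π + 2*π + 0 + 0 + 0 = 6*π.
  (u')² squared terms: (-6)²·∫cos(3x)² dx = 36·π/2 = 18*π;  (-6)²·∫sin(3x)² dx = 36·π/2 = 18*π;  (2)²·∫cos(x)² dx = 4·π/2 = 2*π.
  (u')² cross terms: 2·(-6)·(-6)·∫cos(3x)·sin(3x) dx = 72·(0) = 0;  2·(-6)·(2)·∫cos(3x)·cos(x) dx = -24·(0) = 0;  2·(-6)·(2)·∫sin(3x)·cos(x) dx = -24·(0) = 0.
  So ∫_0^π (u')² dx = 18*π + 18*π + 2*π + 0 + 0 + 0 = 38*π.
||u||_{H^1}^2 = (6*π) + (38*π) = 44*π.


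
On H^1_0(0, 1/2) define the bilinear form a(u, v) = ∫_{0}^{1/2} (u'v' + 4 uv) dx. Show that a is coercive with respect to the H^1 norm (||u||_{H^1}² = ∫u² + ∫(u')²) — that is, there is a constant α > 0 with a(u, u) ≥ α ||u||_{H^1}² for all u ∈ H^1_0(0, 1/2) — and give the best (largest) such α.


α = 1

Coercivity of a(·,·) on H^1_0(0, 1/2) means a(u, u) ≥ α ||u||_{H^1}² for every u ∈ H^1_0.
The interval has length L = 1/2, and Poincaré/coercivity depend only on L. Here a(u, u) = ∫(u')² + (4)·∫u².
Here c = 4 ≥ 1, so a(u,u) = ∫(u')² + c∫u² ≥ ∫(u')² + ∫u² = ||u||_{H^1}², i.e. α = 1 works. No larger α is possible: a(u,u) ≥ α||u||_{H^1}² means (1−α)∫(u')² ≥ (α−c)∫u², and for the modes u_n = sin(nπ(x−x₀)/L) (x₀ the left endpoint) one has ∫u_n²/∫(u_n')² = (L/(nπ))² → 0, so a(u_n,u_n)/||u_n||_{H^1}² → 1. Hence the optimal constant is α = 1.
Therefore α = 1.


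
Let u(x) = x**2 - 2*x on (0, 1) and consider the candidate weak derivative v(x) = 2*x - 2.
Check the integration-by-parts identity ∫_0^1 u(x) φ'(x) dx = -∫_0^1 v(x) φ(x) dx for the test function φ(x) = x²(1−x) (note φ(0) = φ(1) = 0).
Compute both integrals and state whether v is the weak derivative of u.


LHS = 1/15, RHS = 1/15. Yes, v = u' weakly.

u(x) = x**2 - 2*x, classical derivative u'(x) = 2*x - 2.
φ(x) = x²(1−x), so φ'(x) = x*(2 - 3*x).
Note φ(0) = φ(1) = 0, so the boundary term u·φ vanishes.
LHS = ∫_0^1 u(x) φ'(x) dx = ∫_0^1 (-3*x^4 + 8*x^3 - 4*x^2) dx. Term by term:
  ∫_0^1 -3*x^4 dx = -3/5;  ∫_0^1 8*x^3 dx = 2;  ∫_0^1 -4*x^2 dx = -4/3.
Sum: -3/5 + 2 − 4/3 = 1/15.
So LHS = 1/15.
∫_0^1 v(x) φ(x) dx = ∫_0^1 (-2*x^4 + 4*x^3 - 2*x^2) dx. Term by term:
  ∫_0^1 -2*x^4 dx = -2/5;  ∫_0^1 4*x^3 dx = 1;  ∫_0^1 -2*x^2 dx = -2/3.
Sum: -2/5 + 1 − 2/3 = -1/15.
So RHS = -∫_0^1 v(x) φ(x) dx = 1/15.
LHS = RHS, so the identity holds for this test φ.
Moreover u is smooth here and v(x) = u'(x) = 2*x - 2 pointwise, so the identity holds for every test function. Hence v is the weak derivative of u.


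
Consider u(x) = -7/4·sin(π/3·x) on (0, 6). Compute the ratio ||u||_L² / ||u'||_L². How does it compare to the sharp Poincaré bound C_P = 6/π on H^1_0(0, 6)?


||u||_L² / ||u'||_L² = 3/π < C_P = 6/π.

u(x) = -7/4·sin(π/3·x), so u'(x) = -7*π*cos(π*x/3)/12.
Writing u(x) = A·sin(kπx/L) with A = -7/4 and k = 2, use ∫_0^L sin²(kπx/L) dx = L/2 and ∫_0^L cos²(kπx/L) dx = L/2.
u² = 49/16·sin²(π/3·x) and (u')² = 49*π^2/144·cos²(π/3·x), and each of sin², cos² integrates to L/2 = 3 over (0, 6).
∫_0^6 u² dx = 147/16, so ||u||_L² = 7*sqrt(3)/4.
∫_0^6 (u')² dx = 49*π^2/48, so ||u'||_L² = 7*sqrt(3)*π/12.
Ratio ||u||_L² / ||u'||_L² = 3/π.
Sharp Poincaré constant on H^1_0(0, 6) is C_P = L/π = 6/π, achieved by sin(π/6·x).
This is the k = 2 harmonic; the ratio L/(kπ) is strictly less than C_P = L/π, consistent with the sharp inequality ||u||_L² ≤ C_P ||u'||_L².


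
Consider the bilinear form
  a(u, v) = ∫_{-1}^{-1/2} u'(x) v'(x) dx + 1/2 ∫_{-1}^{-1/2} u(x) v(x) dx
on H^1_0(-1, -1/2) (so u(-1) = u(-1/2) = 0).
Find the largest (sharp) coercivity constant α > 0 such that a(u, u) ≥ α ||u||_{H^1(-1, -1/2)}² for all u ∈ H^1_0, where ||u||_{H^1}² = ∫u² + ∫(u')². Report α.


α = (1 + 8*π^2)/(2*(1 + 4*π^2))

Coercivity of a(·,·) on H^1_0(-1, -1/2) means a(u, u) ≥ α ||u||_{H^1}² for every u ∈ H^1_0.
The interval has length L = 1/2, and Poincaré/coercivity depend only on L. Here a(u, u) = ∫(u')² + (1/2)·∫u².
Here 0 < c = 1/2 < 1. The condition a(u,u) ≥ α||u||_{H^1}² reads (1−α)∫(u')² ≥ (α−c)∫u². Any admissible α is ≤ 1 (rapidly oscillating u have ∫u²/∫(u')² → 0), and α = 1 would force 0 ≥ (1−c)∫u², impossible since c < 1; so 1−α > 0. By the sharp Poincaré inequality on H^1_0 of an interval of length L, ∫(u')² ≥ (π/L)²∫u² with equality for the first sine mode sin(π(x−x₀)/L) (x₀ the left endpoint), so the inequality holds for all u iff (1−α)(π/L)² ≥ α − c, i.e. α ≤ ((π/L)² + c)/((π/L)² + 1) = (1 + c(L/π)²)/(1 + (L/π)²). With (π/L)² = 4*π^2 and c = 1/2, the largest admissible constant is α = ((π/L)² + c)/((π/L)² + 1).
Simplifying, α = (1 + 8*π^2)/(2*(1 + 4*π^2)).


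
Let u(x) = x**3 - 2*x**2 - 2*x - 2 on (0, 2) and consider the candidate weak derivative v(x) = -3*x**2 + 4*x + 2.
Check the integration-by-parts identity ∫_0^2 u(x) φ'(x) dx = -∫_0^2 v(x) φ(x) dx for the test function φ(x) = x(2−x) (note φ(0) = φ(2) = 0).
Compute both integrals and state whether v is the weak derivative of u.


LHS = 16/5, RHS = -16/5. No, v is not the weak derivative of u.

u(x) = x**3 - 2*x**2 - 2*x - 2, classical derivative u'(x) = 3*x**2 - 4*x - 2.
φ(x) = x(2−x), so φ'(x) = 2 - 2*x.
Note φ(0) = φ(2) = 0, so the boundary term u·φ vanishes.
LHS = ∫_0^2 u(x) φ'(x) dx = ∫_0^2 (-2*x^4 + 6*x^3 - 4) dx. Term by term:
  ∫_0^2 -2*x^4 dx = -64/5;  ∫_0^2 6*x^3 dx = 24;  ∫_0^2 -4 dx = -8.
Sum: -64/5 + 24 − 8 = 16/5.
So LHS = 16/5.
∫_0^2 v(x) φ(x) dx = ∫_0^2 (3*x^4 - 10*x^3 + 6*x^2 + 4*x) dx. Term by term:
  ∫_0^2 3*x^4 dx = 96/5;  ∫_0^2 -10*x^3 dx = -40;  ∫_0^2 6*x^2 dx = 16;
  ∫_0^2 4*x dx = 8.
Sum: 96/5 − 40 + 16 + 8 = 16/5.
So RHS = -∫_0^2 v(x) φ(x) dx = -16/5.
LHS − RHS = 32/5 ≠ 0, so the identity fails.
(For a valid weak derivative the identity must hold for EVERY test function, in particular this one. The failure shows v is NOT the weak derivative of u.)
Correct weak derivative would be u'(x) = 3*x**2 - 4*x - 2.


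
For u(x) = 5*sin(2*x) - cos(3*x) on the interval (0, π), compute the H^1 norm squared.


||u||_{H^1(0,π)}^2 = 80 + 135*π/2

u'(x) = 3*sin(3*x) + 10*cos(2*x).
Expand u² and (u')² and integrate term by term on (0, π), using: for integers n ≥ 1, ∫_0^π sin²(nx) dx = ∫_0^π cos²(nx) dx = π/2; for n ≠ n', ∫_0^π sin(nx)sin(n'x) dx = ∫_0^π cos(nx)cos(n'x) dx = 0; and by product-to-sum, ∫_0^π sin(nx)cos(n'x) dx = ½∫_0^π [sin((n+n')x) + sin((n−n')x)] dx, which is 0 when n+n' is even and 2n/(n²−n'²) when n+n' is odd (it need not vanish on (0, π)).
  u² squared terms: (-1)²·∫cos(3x)² dx = 1·π/2 = π/2;  (5)²·∫sin(2x)² dx = 25·π/2 = 25*π/2.
  u² cross terms: 2·(-1)·(5)·∫cos(3x)·sin(2x) dx = -10·(-4/5) = 8.
  So ∫_0^π u² dx = π/2 + 25*π/2 + 8 = 8 + 13*π.
  (u')² squared terms: (3)²·∫sin(3x)² dx = 9·π/2 = 9*π/2;  (10)²·∫cos(2x)² dx = 100·π/2 = 50*π.
  (u')² cross terms: 2·(3)·(10)·∫sin(3x)·cos(2x) dx = 60·(6/5) = 72.
  So ∫_0^π (u')² dx = 9*π/2 + 50*π + 72 = 72 + 109*π/2.
||u||_{H^1}^2 = (8 + 13*π) + (72 + 109*π/2) = 80 + 135*π/2.


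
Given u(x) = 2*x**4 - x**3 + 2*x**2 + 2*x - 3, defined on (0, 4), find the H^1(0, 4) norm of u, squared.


||u||_{H^1}^2 = 75116252/315

The H^1 norm (squared) on an interval (0, L) is
  ||u||_{H^1}^2 = ∫_0^L u(x)^2 dx + ∫_0^L u'(x)^2 dx.
Compute u'(x) = 8*x**3 - 3*x**2 + 4*x + 2.
Then u(x)^2 = 4*x**8 - 4*x**7 + 9*x**6 + 4*x**5 - 12*x**4 + 14*x**3 - 8*x**2 - 12*x + 9 and u'(x)^2 = 64*x**6 - 48*x**5 + 73*x**4 + 8*x**3 + 4*x**2 + 16*x + 4.
Integrate each monomial from 0 to 4 using ∫_0^4 c·x^n dx = c·4^(n+1)/(n+1):
  ∫_0^4 u(x)^2 dx = ∫_0^4 (4*x^8 - 4*x^7 + 9*x^6 + 4*x^5 - 12*x^4 + 14*x^3 - 8*x^2 - 12*x + 9) dx. Term by term:
    ∫_0^4 4*x^8 dx = 1048576/9;  ∫_0^4 -4*x^7 dx = -32768;  ∫_0^4 9*x^6 dx = 147456/7;
    ∫_0^4 4*x^5 dx = 8192/3;  ∫_0^4 -12*x^4 dx = -12288/5;  ∫_0^4 14*x^3 dx = 896;
    ∫_0^4 -8*x^2 dx = -512/3;  ∫_0^4 -12*x dx = -96;  ∫_0^4 9 dx = 36.
  Sum: 1048576/9 − 32768 + 147456/7 + 8192/3 − 12288/5 + 896 − 512/3 − 96 + 36 = 33309356/315.
  ∫_0^4 u'(x)^2 dx = ∫_0^4 (64*x^6 - 48*x^5 + 73*x^4 + 8*x^3 + 4*x^2 + 16*x + 4) dx. Term by term:
    ∫_0^4 64*x^6 dx = 1048576/7;  ∫_0^4 -48*x^5 dx = -32768;  ∫_0^4 73*x^4 dx = 74752/5;
    ∫_0^4 8*x^3 dx = 512;  ∫_0^4 4*x^2 dx = 256/3;  ∫_0^4 16*x dx = 128;
    ∫_0^4 4 dx = 16.
  Sum: 1048576/7 − 32768 + 74752/5 + 512 + 256/3 + 128 + 16 = 13935632/105.
Adding: ||u||_{H^1}^2 = 33309356/315 + 13935632/105 = 75116252/315.


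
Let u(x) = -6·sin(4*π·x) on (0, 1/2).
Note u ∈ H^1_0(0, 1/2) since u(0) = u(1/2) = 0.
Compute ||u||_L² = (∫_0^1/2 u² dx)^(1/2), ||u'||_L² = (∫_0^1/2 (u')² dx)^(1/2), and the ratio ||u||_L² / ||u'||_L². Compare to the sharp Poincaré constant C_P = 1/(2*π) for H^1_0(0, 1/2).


||u||_L² / ||u'||_L² = 1/(4*π) < C_P = 1/(2*π).

u(x) = -6·sin(4*π·x), so u'(x) = -24*π*cos(4*π*x).
Writing u(x) = A·sin(kπx/L) with A = -6 and k = 2, use ∫_0^L sin²(kπx/L) dx = L/2 and ∫_0^L cos²(kπx/L) dx = L/2.
u² = 36·sin²(4*π·x) and (u')² = 576*π^2·cos²(4*π·x), and each of sin², cos² integrates to L/2 = 1/4 over (0, 1/2).
∫_0^1/2 u² dx = 9, so ||u||_L² = 3.
∫_0^1/2 (u')² dx = 144*π^2, so ||u'||_L² = 12*π.
Ratio ||u||_L² / ||u'||_L² = 1/(4*π).
Sharp Poincaré constant on H^1_0(0, 1/2) is C_P = L/π = 1/(2*π), achieved by sin(2*π·x).
This is the k = 2 harmonic; the ratio L/(kπ) is strictly less than C_P = L/π, consistent with the sharp inequality ||u||_L² ≤ C_P ||u'||_L².


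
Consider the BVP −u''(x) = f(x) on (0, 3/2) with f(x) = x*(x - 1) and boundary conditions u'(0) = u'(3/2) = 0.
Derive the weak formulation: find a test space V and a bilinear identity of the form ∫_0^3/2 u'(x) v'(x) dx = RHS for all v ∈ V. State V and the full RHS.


V = H^1(0, 3/2) (no boundary constraint on v; u is determined up to an additive constant); weak form: ∫_0^3/2 u'v' dx = ∫_0^3/2 (x*(x - 1)) v dx for all v ∈ V.

Multiply both sides by a test function v and integrate from 0 to 3/2:
  ∫_0^3/2 −u''(x) v(x) dx = ∫_0^3/2 f(x) v(x) dx.
Integrate the LHS by parts once:
  ∫_0^3/2 −u'' v dx = −[u'(x) v(x)]_0^3/2 + ∫_0^3/2 u'(x) v'(x) dx.
Thus ∫_0^3/2 u'(x) v'(x) dx = ∫_0^3/2 f(x) v(x) dx + [u'(x) v(x)]_0^3/2.
Choose V so that boundary terms are either known or forced to vanish.
u has homogeneous Neumann: u'(0) = u'(3/2) = 0. So [u' v]_0^3/2 = 0·v(3/2) − 0·v(0) = 0 for any v; take V = H^1(0, 3/2).
Weak formulation: find u (satisfying any essential BC) such that ∫_0^3/2 u'(x) v'(x) dx = ∫_0^3/2 f v dx for all v ∈ V (homogeneous Neumann, so boundary terms vanish).
Substituting f(x) = x*(x - 1), the right-hand side is ∫_0^3/2 (x*(x - 1)) v dx.
Compatibility check (pure Neumann): taking v ≡ 1 ∈ V gives 0 = ∫_0^3/2 f dx + (0) − (0), i.e. ∫_0^3/2 f dx must equal u'(0) − u'(3/2) = 0. Indeed ∫_0^3/2 (x*(x - 1)) dx = 0, so the data are compatible. The solution is then unique only up to an additive constant (fix it e.g. by requiring ∫_0^3/2 u dx = 0).


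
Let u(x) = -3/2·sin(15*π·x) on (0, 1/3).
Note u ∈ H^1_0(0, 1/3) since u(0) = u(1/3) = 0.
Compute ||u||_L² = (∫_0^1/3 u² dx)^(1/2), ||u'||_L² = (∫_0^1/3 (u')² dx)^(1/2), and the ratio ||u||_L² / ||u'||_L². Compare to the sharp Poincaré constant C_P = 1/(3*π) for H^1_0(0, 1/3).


||u||_L² / ||u'||_L² = 1/(15*π) < C_P = 1/(3*π).

u(x) = -3/2·sin(15*π·x), so u'(x) = -45*π*cos(15*π*x)/2.
Writing u(x) = A·sin(kπx/L) with A = -3/2 and k = 5, use ∫_0^L sin²(kπx/L) dx = L/2 and ∫_0^L cos²(kπx/L) dx = L/2.
u² = 9/4·sin²(15*π·x) and (u')² = 2025*π^2/4·cos²(15*π·x), and each of sin², cos² integrates to L/2 = 1/6 over (0, 1/3).
∫_0^1/3 u² dx = 3/8, so ||u||_L² = sqrt(6)/4.
∫_0^1/3 (u')² dx = 675*π^2/8, so ||u'||_L² = 15*sqrt(6)*π/4.
Ratio ||u||_L² / ||u'||_L² = 1/(15*π).
Sharp Poincaré constant on H^1_0(0, 1/3) is C_P = L/π = 1/(3*π), achieved by sin(3*π·x).
This is the k = 5 harmonic; the ratio L/(kπ) is strictly less than C_P = L/π, consistent with the sharp inequality ||u||_L² ≤ C_P ||u'||_L².


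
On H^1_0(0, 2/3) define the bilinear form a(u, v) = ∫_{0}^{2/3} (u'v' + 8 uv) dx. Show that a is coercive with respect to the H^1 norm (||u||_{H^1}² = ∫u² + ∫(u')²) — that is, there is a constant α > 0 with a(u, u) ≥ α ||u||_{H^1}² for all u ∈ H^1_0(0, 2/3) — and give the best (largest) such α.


α = 1

Coercivity of a(·,·) on H^1_0(0, 2/3) means a(u, u) ≥ α ||u||_{H^1}² for every u ∈ H^1_0.
The interval has length L = 2/3, and Poincaré/coercivity depend only on L. Here a(u, u) = ∫(u')² + (8)·∫u².
Here c = 8 ≥ 1, so a(u,u) = ∫(u')² + c∫u² ≥ ∫(u')² + ∫u² = ||u||_{H^1}², i.e. α = 1 works. No larger α is possible: a(u,u) ≥ α||u||_{H^1}² means (1−α)∫(u')² ≥ (α−c)∫u², and for the modes u_n = sin(nπ(x−x₀)/L) (x₀ the left endpoint) one has ∫u_n²/∫(u_n')² = (L/(nπ))² → 0, so a(u_n,u_n)/||u_n||_{H^1}² → 1. Hence the optimal constant is α = 1.
Therefore α = 1.


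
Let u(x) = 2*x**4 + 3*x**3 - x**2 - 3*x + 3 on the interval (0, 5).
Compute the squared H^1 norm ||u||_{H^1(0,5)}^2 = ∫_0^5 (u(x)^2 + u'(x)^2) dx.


||u||_{H^1}^2 = 323617015/126

The H^1 norm (squared) on an interval (0, L) is
  ||u||_{H^1}^2 = ∫_0^L u(x)^2 dx + ∫_0^L u'(x)^2 dx.
Compute u'(x) = 8*x**3 + 9*x**2 - 2*x - 3.
Then u(x)^2 = 4*x**8 + 12*x**7 + 5*x**6 - 18*x**5 - 5*x**4 + 24*x**3 + 3*x**2 - 18*x + 9 and u'(x)^2 = 64*x**6 + 144*x**5 + 49*x**4 - 84*x**3 - 50*x**2 + 12*x + 9.
Integrate each monomial from 0 to 5 using ∫_0^5 c·x^n dx = c·5^(n+1)/(n+1):
  ∫_0^5 u(x)^2 dx = ∫_0^5 (4*x^8 + 12*x^7 + 5*x^6 - 18*x^5 - 5*x^4 + 24*x^3 + 3*x^2 - 18*x + 9) dx. Term by term:
    ∫_0^5 4*x^8 dx = 7812500/9;  ∫_0^5 12*x^7 dx = 1171875/2;  ∫_0^5 5*x^6 dx = 390625/7;
    ∫_0^5 -18*x^5 dx = -46875;  ∫_0^5 -5*x^4 dx = -3125;  ∫_0^5 24*x^3 dx = 3750;
    ∫_0^5 3*x^2 dx = 125;  ∫_0^5 -18*x dx = -225;  ∫_0^5 9 dx = 45.
  Sum: 7812500/9 + 1171875/2 + 390625/7 − 46875 − 3125 + 3750 + 125 − 225 + 45 = 184399945/126.
  ∫_0^5 u'(x)^2 dx = ∫_0^5 (64*x^6 + 144*x^5 + 49*x^4 - 84*x^3 - 50*x^2 + 12*x + 9) dx. Term by term:
    ∫_0^5 64*x^6 dx = 5000000/7;  ∫_0^5 144*x^5 dx = 375000;  ∫_0^5 49*x^4 dx = 30625;
    ∫_0^5 -84*x^3 dx = -13125;  ∫_0^5 -50*x^2 dx = -6250/3;  ∫_0^5 12*x dx = 150;
    ∫_0^5 9 dx = 45.
  Sum: 5000000/7 + 375000 + 30625 − 13125 − 6250/3 + 150 + 45 = 23202845/21.
Adding: ||u||_{H^1}^2 = 184399945/126 + 23202845/21 = 323617015/126.


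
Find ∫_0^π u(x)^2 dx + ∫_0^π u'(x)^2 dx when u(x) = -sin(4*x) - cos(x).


||u||_{H^1(0,π)}^2 = 32/15 + 19*π/2

u'(x) = sin(x) - 4*cos(4*x).
Expand u² and (u')² and integrate term by term on (0, π), using: for integers n ≥ 1, ∫_0^π sin²(nx) dx = ∫_0^π cos²(nx) dx = π/2; for n ≠ n', ∫_0^π sin(nx)sin(n'x) dx = ∫_0^π cos(nx)cos(n'x) dx = 0; and by product-to-sum, ∫_0^π sin(nx)cos(n'x) dx = ½∫_0^π [sin((n+n')x) + sin((n−n')x)] dx, which is 0 when n+n' is even and 2n/(n²−n'²) when n+n' is odd (it need not vanish on (0, π)).
  u² squared terms: (-1)²·∫cos(x)² dx = 1·π/2 = π/2;  (-1)²·∫sin(4x)² dx = 1·π/2 = π/2.
  u² cross terms: 2·(-1)·(-1)·∫cos(x)·sin(4x) dx = 2·(8/15) = 16/15.
  So ∫_0^π u² dx = π/2 + π/2 + 16/15 = 16/15 + π.
  (u')² squared terms: (-4)²·∫cos(4x)² dx = 16·π/2 = 8*π;  (1)²·∫sin(x)² dx = 1·π/2 = π/2.
  (u')² cross terms: 2·(-4)·(1)·∫cos(4x)·sin(x) dx = -8·(-2/15) = 16/15.
  So ∫_0^π (u')² dx = 8*π + π/2 + 16/15 = 16/15 + 17*π/2.
||u||_{H^1}^2 = (16/15 + π) + (16/15 + 17*π/2) = 32/15 + 19*π/2.


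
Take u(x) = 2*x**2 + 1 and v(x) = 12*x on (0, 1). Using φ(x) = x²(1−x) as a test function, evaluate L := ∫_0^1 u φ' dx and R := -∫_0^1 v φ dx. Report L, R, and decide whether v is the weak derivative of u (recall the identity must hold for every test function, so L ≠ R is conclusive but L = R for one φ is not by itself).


LHS = -1/5, RHS = -3/5. No, v is not the weak derivative of u.

u(x) = 2*x**2 + 1, classical derivative u'(x) = 4*x.
φ(x) = x²(1−x), so φ'(x) = x*(2 - 3*x).
Note φ(0) = φ(1) = 0, so the boundary term u·φ vanishes.
LHS = ∫_0^1 u(x) φ'(x) dx = ∫_0^1 (-6*x^4 + 4*x^3 - 3*x^2 + 2*x) dx. Term by term:
  ∫_0^1 -6*x^4 dx = -6/5;  ∫_0^1 4*x^3 dx = 1;  ∫_0^1 -3*x^2 dx = -1;
  ∫_0^1 2*x dx = 1.
Sum: -6/5 + 1 − 1 + 1 = -1/5.
So LHS = -1/5.
∫_0^1 v(x) φ(x) dx = ∫_0^1 (-12*x^4 + 12*x^3) dx. Term by term:
  ∫_0^1 -12*x^4 dx = -12/5;  ∫_0^1 12*x^3 dx = 3.
Sum: -12/5 + 3 = 3/5.
So RHS = -∫_0^1 v(x) φ(x) dx = -3/5.
LHS − RHS = 2/5 ≠ 0, so the identity fails.
(For a valid weak derivative the identity must hold for EVERY test function, in particular this one. The failure shows v is NOT the weak derivative of u.)
Correct weak derivative would be u'(x) = 4*x.


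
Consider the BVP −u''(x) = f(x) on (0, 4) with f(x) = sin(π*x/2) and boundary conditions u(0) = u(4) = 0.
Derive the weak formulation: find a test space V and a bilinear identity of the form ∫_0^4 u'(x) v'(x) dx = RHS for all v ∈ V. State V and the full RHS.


V = H^1_0(0, 4) (so v(0) = v(4) = 0); weak form: ∫_0^4 u'v' dx = ∫_0^4 (sin(π*x/2)) v dx for all v ∈ V.

Multiply both sides by a test function v and integrate from 0 to 4:
  ∫_0^4 −u''(x) v(x) dx = ∫_0^4 f(x) v(x) dx.
Integrate the LHS by parts once:
  ∫_0^4 −u'' v dx = −[u'(x) v(x)]_0^4 + ∫_0^4 u'(x) v'(x) dx.
Thus ∫_0^4 u'(x) v'(x) dx = ∫_0^4 f(x) v(x) dx + [u'(x) v(x)]_0^4.
Choose V so that boundary terms are either known or forced to vanish.
u is Dirichlet: u(0) = u(4) = 0. Let V = H^1_0(0, 4); then v(0) = v(4) = 0, and [u' v]_0^4 = 0.
Weak formulation: find u (satisfying any essential BC) such that ∫_0^4 u'(x) v'(x) dx = ∫_0^4 f v dx for all v ∈ V.
Substituting f(x) = sin(π*x/2), the right-hand side is ∫_0^4 (sin(π*x/2)) v dx.


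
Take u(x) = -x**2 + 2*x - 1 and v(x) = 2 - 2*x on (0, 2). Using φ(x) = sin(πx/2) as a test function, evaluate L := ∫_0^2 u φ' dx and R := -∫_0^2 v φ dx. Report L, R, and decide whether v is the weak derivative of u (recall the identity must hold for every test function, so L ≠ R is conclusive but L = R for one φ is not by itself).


LHS = 0, RHS = 0. Yes, v = u' weakly.

u(x) = -x**2 + 2*x - 1, classical derivative u'(x) = 2 - 2*x.
φ(x) = sin(πx/2), so φ'(x) = π*cos(π*x/2)/2.
Note φ(0) = φ(2) = 0, so the boundary term u·φ vanishes.
LHS = ∫_0^2 u(x) φ'(x) dx = ∫_0^2 (-π*x^2*cos(π*x/2)/2 + π*x*cos(π*x/2) - π*cos(π*x/2)/2) dx. Term by term:
  ∫_0^2 -π*cos(π*x/2)/2 dx = 0;  ∫_0^2 π*x*cos(π*x/2) dx = -8/π;  ∫_0^2 -π*x^2*cos(π*x/2)/2 dx = 8/π.
Sum: 0 − 8/π + 8/π = 0.
So LHS = 0.
∫_0^2 v(x) φ(x) dx = ∫_0^2 (-2*x*sin(π*x/2) + 2*sin(π*x/2)) dx. Term by term:
  ∫_0^2 2*sin(π*x/2) dx = 8/π;  ∫_0^2 -2*x*sin(π*x/2) dx = -8/π.
Sum: 8/π − 8/π = 0.
So RHS = -∫_0^2 v(x) φ(x) dx = 0.
LHS = RHS, so the identity holds for this test φ.
Moreover u is smooth here and v(x) = u'(x) = 2 - 2*x pointwise, so the identity holds for every test function. Hence v is the weak derivative of u.
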